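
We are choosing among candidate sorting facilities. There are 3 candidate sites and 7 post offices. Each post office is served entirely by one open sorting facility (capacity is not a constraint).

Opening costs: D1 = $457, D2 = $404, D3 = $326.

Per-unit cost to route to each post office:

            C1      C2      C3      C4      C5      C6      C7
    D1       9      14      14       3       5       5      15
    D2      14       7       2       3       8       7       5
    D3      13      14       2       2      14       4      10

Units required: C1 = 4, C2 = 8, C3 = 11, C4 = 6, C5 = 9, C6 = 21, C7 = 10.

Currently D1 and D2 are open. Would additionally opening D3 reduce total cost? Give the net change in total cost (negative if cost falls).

No — net change +299 (cost rises by 299).

Current service cost with {D1, D2}: 332.
Adding D3: each post office re-picks its cheapest; new service cost 305, saving 27.
Extra fixed cost: 326. Net change = 326 − 27 = 299.
(Totals: 1193 → 1492.)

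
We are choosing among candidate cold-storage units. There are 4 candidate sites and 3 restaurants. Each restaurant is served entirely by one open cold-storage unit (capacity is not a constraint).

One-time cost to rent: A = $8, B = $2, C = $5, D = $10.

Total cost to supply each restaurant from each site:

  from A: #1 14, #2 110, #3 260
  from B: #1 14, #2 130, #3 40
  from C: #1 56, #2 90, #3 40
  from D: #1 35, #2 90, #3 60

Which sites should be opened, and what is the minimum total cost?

Open B and C; minimum total cost 151.

For any fixed open set, each restaurant goes to its cheapest open site; total = fixed + service.
{B, C}: #1→B 14, #2→C 90, #3→B 40. Service 144; fixed 7; total 151.
{B, D}: #1→B 14, #2→D 90, #3→B 40. Service 144; fixed 12; total 156.
{A, C}: service 144 + fixed 13 = 157
{A, B, C, D}: #1→A 14, #2→C 90, #3→B 40. Service 144; fixed 25; total 169.
(All 15 nonempty subsets were checked; B and C is lowest.)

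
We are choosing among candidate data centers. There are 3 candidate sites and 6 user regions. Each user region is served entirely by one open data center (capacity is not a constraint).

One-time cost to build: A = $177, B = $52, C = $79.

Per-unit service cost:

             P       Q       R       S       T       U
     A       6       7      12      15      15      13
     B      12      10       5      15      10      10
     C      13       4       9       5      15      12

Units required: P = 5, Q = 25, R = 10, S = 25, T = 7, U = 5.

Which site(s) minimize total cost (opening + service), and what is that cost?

For any fixed open set, each user region goes to its cheapest open site; total = fixed + service.
{B, C}: P→B 12·5=60, Q→C 4·25=100, R→B 5·10=50, S→C 5·25=125, T→B 10·7=70, U→B 10·5=50. Service 455; fixed 131; total 586.
{C}: service 545 + fixed 79 = 624
{A, B, C}: service 425 + fixed 308 = 733
{B}: service 855 + fixed 52 = 907
(All 7 nonempty subsets were checked; B and C is lowest.)

Open B and C; minimum total cost 586.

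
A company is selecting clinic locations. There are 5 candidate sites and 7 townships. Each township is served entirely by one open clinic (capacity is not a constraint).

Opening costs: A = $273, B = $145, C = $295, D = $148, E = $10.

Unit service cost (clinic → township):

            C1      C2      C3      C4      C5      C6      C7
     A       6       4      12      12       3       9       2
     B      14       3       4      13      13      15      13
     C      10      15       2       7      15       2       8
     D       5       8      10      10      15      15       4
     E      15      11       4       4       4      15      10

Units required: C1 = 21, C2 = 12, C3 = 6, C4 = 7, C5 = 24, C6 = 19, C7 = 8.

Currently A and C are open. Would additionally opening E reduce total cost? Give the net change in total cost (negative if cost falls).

Yes — net change −11 (cost falls by 11).

Current service cost with {A, C}: 361.
Adding E: each township re-picks its cheapest; new service cost 340, saving 21.
Extra fixed cost: 10. Net change = 10 − 21 = -11.
(Totals: 929 → 918.)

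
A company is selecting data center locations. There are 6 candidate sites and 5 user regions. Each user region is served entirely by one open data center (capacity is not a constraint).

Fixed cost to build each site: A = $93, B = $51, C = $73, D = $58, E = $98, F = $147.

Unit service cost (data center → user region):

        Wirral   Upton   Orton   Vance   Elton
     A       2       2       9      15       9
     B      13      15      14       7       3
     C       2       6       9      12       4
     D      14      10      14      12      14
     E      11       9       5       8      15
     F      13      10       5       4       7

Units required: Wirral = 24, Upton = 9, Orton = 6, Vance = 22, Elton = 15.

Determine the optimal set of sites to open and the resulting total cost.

Open A and B; minimum total cost 463.

For any fixed open set, each user region goes to its cheapest open site; total = fixed + service.
{A, B}: Wirral→A 2·24=48, Upton→A 2·9=18, Orton→A 9·6=54, Vance→B 7·22=154, Elton→B 3·15=45. Service 319; fixed 144; total 463.
{B, C}: Wirral→C 2·24=48, Upton→C 6·9=54, Orton→C 9·6=54, Vance→B 7·22=154, Elton→B 3·15=45. Service 355; fixed 124; total 479.
{C, F}: service 280 + fixed 220 = 500
{A, B, C, D, E, F}: Wirral→A 2·24=48, Upton→A 2·9=18, Orton→E 5·6=30, Vance→F 4·22=88, Elton→B 3·15=45. Service 229; fixed 520; total 749.
No other subset beats 463.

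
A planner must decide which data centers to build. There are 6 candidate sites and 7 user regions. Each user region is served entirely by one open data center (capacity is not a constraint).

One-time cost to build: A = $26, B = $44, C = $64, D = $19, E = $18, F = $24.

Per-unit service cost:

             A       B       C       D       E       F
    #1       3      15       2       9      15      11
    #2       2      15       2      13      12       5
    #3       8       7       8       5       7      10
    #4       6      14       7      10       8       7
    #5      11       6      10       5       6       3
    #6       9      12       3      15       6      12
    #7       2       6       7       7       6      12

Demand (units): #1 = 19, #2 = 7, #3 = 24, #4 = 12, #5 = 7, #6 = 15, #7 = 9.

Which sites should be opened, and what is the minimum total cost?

Open A, C and D; minimum total cost 451.

For any fixed open set, each user region goes to its cheapest open site; total = fixed + service.
{A, C, D}: #1→C 2·19=38, #2→A 2·7=14, #3→D 5·24=120, #4→A 6·12=72, #5→D 5·7=35, #6→C 3·15=45, #7→A 2·9=18. Service 342; fixed 109; total 451.
{A, C, D, F}: service 328 + fixed 133 = 461
{A, C, D, E}: service 342 + fixed 127 = 469
{A, B, C, D, E, F}: #1→C 2·19=38, #2→A 2·7=14, #3→D 5·24=120, #4→A 6·12=72, #5→F 3·7=21, #6→C 3·15=45, #7→A 2·9=18. Service 328; fixed 195; total 523.
No other subset beats 451.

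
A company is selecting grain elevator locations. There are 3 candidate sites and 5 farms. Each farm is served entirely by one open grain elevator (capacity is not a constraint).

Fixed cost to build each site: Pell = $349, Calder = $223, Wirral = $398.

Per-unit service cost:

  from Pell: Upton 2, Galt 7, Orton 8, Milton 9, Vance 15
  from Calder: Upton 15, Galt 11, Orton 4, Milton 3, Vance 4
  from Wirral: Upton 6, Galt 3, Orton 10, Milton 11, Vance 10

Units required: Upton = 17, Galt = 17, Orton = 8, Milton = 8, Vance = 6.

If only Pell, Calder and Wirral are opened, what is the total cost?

Total cost: 1135

Each farm is assigned to its cheapest site among the open ones.
{Pell, Calder, Wirral}: Upton→Pell 2·17=34, Galt→Wirral 3·17=51, Orton→Calder 4·8=32, Milton→Calder 3·8=24, Vance→Calder 4·6=24. Service 165; fixed 970; total 1135.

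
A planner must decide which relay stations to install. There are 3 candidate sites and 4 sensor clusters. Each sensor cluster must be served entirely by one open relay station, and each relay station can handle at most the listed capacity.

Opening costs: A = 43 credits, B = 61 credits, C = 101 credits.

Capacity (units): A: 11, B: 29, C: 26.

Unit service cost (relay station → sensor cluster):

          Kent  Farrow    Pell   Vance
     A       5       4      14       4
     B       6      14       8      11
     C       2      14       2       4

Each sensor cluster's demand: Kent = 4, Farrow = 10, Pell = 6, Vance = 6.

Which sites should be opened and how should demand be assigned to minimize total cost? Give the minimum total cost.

Minimum total cost: 228

Open {A, C}: Kent→C 2·4=8, Farrow→A 4·10=40, Pell→C 2·6=12, Vance→C 4·6=24.
Loads: A carries 10/11, C carries 16/26. Service 84; fixed 144; total 228.
Next best feasible plan costs 282.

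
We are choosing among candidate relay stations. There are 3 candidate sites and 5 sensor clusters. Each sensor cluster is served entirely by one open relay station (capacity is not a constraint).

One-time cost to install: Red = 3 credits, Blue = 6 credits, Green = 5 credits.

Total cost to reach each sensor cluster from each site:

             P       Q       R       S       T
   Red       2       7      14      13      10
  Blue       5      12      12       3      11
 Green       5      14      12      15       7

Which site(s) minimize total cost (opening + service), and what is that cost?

Open Red and Blue; minimum total cost 43.

For any fixed open set, each sensor cluster goes to its cheapest open site; total = fixed + service.
{Red, Blue}: P→Red 2, Q→Red 7, R→Blue 12, S→Blue 3, T→Red 10. Service 34; fixed 9; total 43.
{Red, Blue, Green}: service 31 + fixed 14 = 45
{Red}: service 46 + fixed 3 = 49
No other subset beats 43.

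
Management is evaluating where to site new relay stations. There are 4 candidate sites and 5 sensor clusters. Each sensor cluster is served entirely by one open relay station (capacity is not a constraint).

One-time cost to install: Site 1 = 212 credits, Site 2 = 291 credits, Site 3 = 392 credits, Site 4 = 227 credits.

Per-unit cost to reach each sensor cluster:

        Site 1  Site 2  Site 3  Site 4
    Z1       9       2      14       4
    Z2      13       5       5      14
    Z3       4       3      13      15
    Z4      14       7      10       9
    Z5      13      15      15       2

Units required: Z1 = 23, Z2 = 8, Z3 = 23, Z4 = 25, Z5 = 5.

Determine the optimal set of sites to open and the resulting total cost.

Open Site 2 only; minimum total cost 696.

For any fixed open set, each sensor cluster goes to its cheapest open site; total = fixed + service.
{Site 2}: Z1→Site 2 2·23=46, Z2→Site 2 5·8=40, Z3→Site 2 3·23=69, Z4→Site 2 7·25=175, Z5→Site 2 15·5=75. Service 405; fixed 291; total 696.
{Site 2, Site 4}: service 340 + fixed 518 = 858
{Site 1, Site 2}: service 395 + fixed 503 = 898
{Site 1, Site 2, Site 3, Site 4}: service 340 + fixed 1122 = 1462
No other subset beats 696.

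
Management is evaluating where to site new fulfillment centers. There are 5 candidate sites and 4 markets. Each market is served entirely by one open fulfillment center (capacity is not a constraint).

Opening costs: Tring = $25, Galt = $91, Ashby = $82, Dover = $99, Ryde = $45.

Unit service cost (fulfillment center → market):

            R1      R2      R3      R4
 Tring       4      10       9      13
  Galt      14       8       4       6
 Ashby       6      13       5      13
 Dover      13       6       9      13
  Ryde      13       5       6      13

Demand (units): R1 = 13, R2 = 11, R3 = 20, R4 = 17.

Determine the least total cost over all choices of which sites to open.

Minimum total cost: 438

For any fixed open set, each market goes to its cheapest open site; total = fixed + service.
{Tring, Galt}: R1→Tring 4·13=52, R2→Galt 8·11=88, R3→Galt 4·20=80, R4→Galt 6·17=102. Service 322; fixed 116; total 438.
{Tring, Galt, Ryde}: service 289 + fixed 161 = 450
{Tring, Galt, Dover}: service 300 + fixed 215 = 515
{Tring, Galt, Ashby, Dover, Ryde}: service 289 + fixed 342 = 631
No other subset beats 438.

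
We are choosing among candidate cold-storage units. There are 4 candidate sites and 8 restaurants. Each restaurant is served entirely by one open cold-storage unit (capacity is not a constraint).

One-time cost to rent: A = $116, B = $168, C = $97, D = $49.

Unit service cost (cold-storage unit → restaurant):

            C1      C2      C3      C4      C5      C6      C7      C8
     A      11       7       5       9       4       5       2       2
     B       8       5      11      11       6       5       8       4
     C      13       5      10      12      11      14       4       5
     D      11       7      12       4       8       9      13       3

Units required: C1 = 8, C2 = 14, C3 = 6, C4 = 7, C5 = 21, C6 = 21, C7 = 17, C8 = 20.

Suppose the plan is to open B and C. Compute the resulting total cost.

Each restaurant is assigned to its cheapest site among the open ones.
{B, C}: C1→B 8·8=64, C2→B 5·14=70, C3→C 10·6=60, C4→B 11·7=77, C5→B 6·21=126, C6→B 5·21=105, C7→C 4·17=68, C8→B 4·20=80. Service 650; fixed 265; total 915.

Total cost: 915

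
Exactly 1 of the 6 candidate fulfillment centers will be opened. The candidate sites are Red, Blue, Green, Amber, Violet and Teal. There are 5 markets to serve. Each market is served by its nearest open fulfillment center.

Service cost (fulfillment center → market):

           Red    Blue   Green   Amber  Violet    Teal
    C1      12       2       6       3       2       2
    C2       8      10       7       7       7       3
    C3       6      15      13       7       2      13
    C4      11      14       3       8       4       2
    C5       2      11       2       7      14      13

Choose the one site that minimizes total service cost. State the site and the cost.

With exactly 1 open, each market uses its cheapest among the chosen.
{Violet}: C1→Violet 2, C2→Violet 7, C3→Violet 2, C4→Violet 4, C5→Violet 14. Service cost 29.
{Green}: service cost 31
{Amber}: service cost 32
Among all 6 size-1 choices, {Violet} is lowest.

Choose Violet only; total service cost 29.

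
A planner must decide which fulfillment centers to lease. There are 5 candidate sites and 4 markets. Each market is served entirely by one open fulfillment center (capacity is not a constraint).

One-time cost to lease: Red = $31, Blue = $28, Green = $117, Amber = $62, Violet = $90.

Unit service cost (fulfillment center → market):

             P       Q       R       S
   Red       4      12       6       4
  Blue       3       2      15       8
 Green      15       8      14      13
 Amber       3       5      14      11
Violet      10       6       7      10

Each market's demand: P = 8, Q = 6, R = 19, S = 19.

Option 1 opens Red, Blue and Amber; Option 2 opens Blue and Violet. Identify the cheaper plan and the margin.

Option 1: {Red, Blue, Amber}: P→Blue 3·8=24, Q→Blue 2·6=12, R→Red 6·19=114, S→Red 4·19=76. Service 226; fixed 121; total 347.
Option 2: {Blue, Violet}: P→Blue 3·8=24, Q→Blue 2·6=12, R→Violet 7·19=133, S→Blue 8·19=152. Service 321; fixed 118; total 439.
Difference: |347 − 439| = 92.

Option 1 is cheaper by 92.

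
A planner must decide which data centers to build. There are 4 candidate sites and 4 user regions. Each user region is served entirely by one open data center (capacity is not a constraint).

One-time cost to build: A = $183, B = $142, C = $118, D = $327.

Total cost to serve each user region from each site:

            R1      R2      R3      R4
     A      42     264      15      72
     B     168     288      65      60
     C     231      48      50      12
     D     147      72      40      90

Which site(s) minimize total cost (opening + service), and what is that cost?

For any fixed open set, each user region goes to its cheapest open site; total = fixed + service.
{A, C}: R1→A 42, R2→C 48, R3→A 15, R4→C 12. Service 117; fixed 301; total 418.
{C}: R1→C 231, R2→C 48, R3→C 50, R4→C 12. Service 341; fixed 118; total 459.
{B, C}: service 278 + fixed 260 = 538
{A, B, C, D}: R1→A 42, R2→C 48, R3→A 15, R4→C 12. Service 117; fixed 770; total 887.
No other subset beats 418.

Open A and C; minimum total cost 418.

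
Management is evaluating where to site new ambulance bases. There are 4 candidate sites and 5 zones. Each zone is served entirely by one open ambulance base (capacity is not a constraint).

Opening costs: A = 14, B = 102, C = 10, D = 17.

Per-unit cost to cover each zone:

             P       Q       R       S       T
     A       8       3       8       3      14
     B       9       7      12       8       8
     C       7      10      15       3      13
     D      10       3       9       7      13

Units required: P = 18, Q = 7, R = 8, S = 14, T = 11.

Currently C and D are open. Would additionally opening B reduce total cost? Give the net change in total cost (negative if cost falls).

No — net change +47 (cost rises by 47).

Current service cost with {C, D}: 404.
Adding B: each zone re-picks its cheapest; new service cost 349, saving 55.
Extra fixed cost: 102. Net change = 102 − 55 = 47.
(Totals: 431 → 478.)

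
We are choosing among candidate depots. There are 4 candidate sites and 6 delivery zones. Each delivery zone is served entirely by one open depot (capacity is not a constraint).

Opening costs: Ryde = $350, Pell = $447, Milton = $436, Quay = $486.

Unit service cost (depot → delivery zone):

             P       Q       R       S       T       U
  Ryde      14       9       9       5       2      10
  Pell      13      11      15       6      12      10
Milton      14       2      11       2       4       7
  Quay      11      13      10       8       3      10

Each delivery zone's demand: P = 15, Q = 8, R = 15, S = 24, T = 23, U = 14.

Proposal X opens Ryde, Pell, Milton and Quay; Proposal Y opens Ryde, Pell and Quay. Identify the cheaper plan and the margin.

Proposal X: {Ryde, Pell, Milton, Quay}: P→Quay 11·15=165, Q→Milton 2·8=16, R→Ryde 9·15=135, S→Milton 2·24=48, T→Ryde 2·23=46, U→Milton 7·14=98. Service 508; fixed 1719; total 2227.
Proposal Y: {Ryde, Pell, Quay}: P→Quay 11·15=165, Q→Ryde 9·8=72, R→Ryde 9·15=135, S→Ryde 5·24=120, T→Ryde 2·23=46, U→Ryde 10·14=140. Service 678; fixed 1283; total 1961.
Difference: |2227 − 1961| = 266.

Proposal Y is cheaper by 266.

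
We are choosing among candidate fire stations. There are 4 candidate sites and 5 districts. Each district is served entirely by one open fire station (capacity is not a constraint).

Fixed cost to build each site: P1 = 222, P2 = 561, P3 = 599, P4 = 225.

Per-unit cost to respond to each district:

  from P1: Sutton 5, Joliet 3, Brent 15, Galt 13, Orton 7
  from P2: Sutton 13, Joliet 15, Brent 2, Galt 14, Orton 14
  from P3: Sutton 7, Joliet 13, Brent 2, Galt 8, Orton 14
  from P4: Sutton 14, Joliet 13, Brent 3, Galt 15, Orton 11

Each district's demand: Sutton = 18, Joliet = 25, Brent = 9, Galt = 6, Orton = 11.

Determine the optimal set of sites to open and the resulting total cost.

Open P1 only; minimum total cost 677.

For any fixed open set, each district goes to its cheapest open site; total = fixed + service.
{P1}: Sutton→P1 5·18=90, Joliet→P1 3·25=75, Brent→P1 15·9=135, Galt→P1 13·6=78, Orton→P1 7·11=77. Service 455; fixed 222; total 677.
{P1, P4}: Sutton→P1 5·18=90, Joliet→P1 3·25=75, Brent→P4 3·9=27, Galt→P1 13·6=78, Orton→P1 7·11=77. Service 347; fixed 447; total 794.
{P4}: Sutton→P4 14·18=252, Joliet→P4 13·25=325, Brent→P4 3·9=27, Galt→P4 15·6=90, Orton→P4 11·11=121. Service 815; fixed 225; total 1040.
{P1, P2, P3, P4}: service 308 + fixed 1607 = 1915
No other subset beats 677.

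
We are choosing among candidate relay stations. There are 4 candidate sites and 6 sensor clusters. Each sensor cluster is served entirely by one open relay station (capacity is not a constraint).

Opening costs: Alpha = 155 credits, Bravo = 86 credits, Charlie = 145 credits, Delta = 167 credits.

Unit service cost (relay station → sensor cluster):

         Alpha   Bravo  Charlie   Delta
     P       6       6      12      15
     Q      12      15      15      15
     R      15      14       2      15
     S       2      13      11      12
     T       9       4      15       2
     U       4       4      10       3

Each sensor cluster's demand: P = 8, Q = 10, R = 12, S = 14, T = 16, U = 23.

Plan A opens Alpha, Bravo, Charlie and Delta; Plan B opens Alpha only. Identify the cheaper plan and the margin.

Plan B is cheaper by 107.

Plan A: {Alpha, Bravo, Charlie, Delta}: P→Alpha 6·8=48, Q→Alpha 12·10=120, R→Charlie 2·12=24, S→Alpha 2·14=28, T→Delta 2·16=32, U→Delta 3·23=69. Service 321; fixed 553; total 874.
Plan B: {Alpha}: P→Alpha 6·8=48, Q→Alpha 12·10=120, R→Alpha 15·12=180, S→Alpha 2·14=28, T→Alpha 9·16=144, U→Alpha 4·23=92. Service 612; fixed 155; total 767.
Difference: |874 − 767| = 107.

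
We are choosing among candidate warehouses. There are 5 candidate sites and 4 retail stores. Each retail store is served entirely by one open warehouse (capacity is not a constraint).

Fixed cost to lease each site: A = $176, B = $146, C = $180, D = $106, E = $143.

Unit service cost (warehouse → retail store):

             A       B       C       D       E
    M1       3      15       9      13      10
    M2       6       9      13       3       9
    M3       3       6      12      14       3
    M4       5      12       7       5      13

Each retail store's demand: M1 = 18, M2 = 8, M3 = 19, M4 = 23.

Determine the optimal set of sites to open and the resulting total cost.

For any fixed open set, each retail store goes to its cheapest open site; total = fixed + service.
{A}: M1→A 3·18=54, M2→A 6·8=48, M3→A 3·19=57, M4→A 5·23=115. Service 274; fixed 176; total 450.
{A, D}: service 250 + fixed 282 = 532
{A, E}: service 274 + fixed 319 = 593
{A, B, C, D, E}: M1→A 3·18=54, M2→D 3·8=24, M3→A 3·19=57, M4→A 5·23=115. Service 250; fixed 751; total 1001.
No other subset beats 450.

Open A only; minimum total cost 450.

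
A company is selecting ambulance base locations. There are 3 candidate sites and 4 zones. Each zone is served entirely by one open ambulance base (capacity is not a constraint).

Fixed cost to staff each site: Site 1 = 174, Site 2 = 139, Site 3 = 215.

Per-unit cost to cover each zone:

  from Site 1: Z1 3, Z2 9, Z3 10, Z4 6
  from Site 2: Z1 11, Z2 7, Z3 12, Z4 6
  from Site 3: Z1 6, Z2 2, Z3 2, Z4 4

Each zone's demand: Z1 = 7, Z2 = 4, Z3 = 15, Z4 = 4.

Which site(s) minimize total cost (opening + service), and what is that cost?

For any fixed open set, each zone goes to its cheapest open site; total = fixed + service.
{Site 3}: Z1→Site 3 6·7=42, Z2→Site 3 2·4=8, Z3→Site 3 2·15=30, Z4→Site 3 4·4=16. Service 96; fixed 215; total 311.
{Site 1}: service 231 + fixed 174 = 405
{Site 2}: service 309 + fixed 139 = 448
{Site 1, Site 2, Site 3}: service 75 + fixed 528 = 603
(All 7 nonempty subsets were checked; Site 3 only is lowest.)

Open Site 3 only; minimum total cost 311.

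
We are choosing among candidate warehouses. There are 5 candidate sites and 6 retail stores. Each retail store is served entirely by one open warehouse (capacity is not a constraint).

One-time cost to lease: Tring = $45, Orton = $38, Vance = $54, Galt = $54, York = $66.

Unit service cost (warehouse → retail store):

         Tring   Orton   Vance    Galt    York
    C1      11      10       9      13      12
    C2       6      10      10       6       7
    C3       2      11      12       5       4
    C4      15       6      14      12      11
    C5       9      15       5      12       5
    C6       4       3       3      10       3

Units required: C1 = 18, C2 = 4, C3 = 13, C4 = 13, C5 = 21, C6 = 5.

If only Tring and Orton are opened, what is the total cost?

Total cost: 595

Each retail store is assigned to its cheapest site among the open ones.
{Tring, Orton}: C1→Orton 10·18=180, C2→Tring 6·4=24, C3→Tring 2·13=26, C4→Orton 6·13=78, C5→Tring 9·21=189, C6→Orton 3·5=15. Service 512; fixed 83; total 595.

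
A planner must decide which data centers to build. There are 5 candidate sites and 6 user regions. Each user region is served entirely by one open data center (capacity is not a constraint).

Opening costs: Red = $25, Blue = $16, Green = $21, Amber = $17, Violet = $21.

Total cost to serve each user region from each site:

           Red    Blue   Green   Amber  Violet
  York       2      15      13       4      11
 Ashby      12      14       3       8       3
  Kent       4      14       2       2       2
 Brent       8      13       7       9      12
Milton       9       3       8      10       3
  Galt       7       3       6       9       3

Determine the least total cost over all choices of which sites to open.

For any fixed open set, each user region goes to its cheapest open site; total = fixed + service.
{Violet}: York→Violet 11, Ashby→Violet 3, Kent→Violet 2, Brent→Violet 12, Milton→Violet 3, Galt→Violet 3. Service 34; fixed 21; total 55.
{Amber}: service 42 + fixed 17 = 59
{Green}: service 39 + fixed 21 = 60
{Red, Blue, Green, Amber, Violet}: service 20 + fixed 100 = 120
No other subset beats 55.

Minimum total cost: 55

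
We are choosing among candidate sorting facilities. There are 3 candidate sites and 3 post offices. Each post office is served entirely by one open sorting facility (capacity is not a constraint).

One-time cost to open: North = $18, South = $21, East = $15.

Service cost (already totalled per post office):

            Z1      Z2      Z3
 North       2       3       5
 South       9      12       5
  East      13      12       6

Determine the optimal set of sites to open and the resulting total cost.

For any fixed open set, each post office goes to its cheapest open site; total = fixed + service.
{North}: Z1→North 2, Z2→North 3, Z3→North 5. Service 10; fixed 18; total 28.
{North, East}: service 10 + fixed 33 = 43
{East}: service 31 + fixed 15 = 46
{North, South, East}: service 10 + fixed 54 = 64
No other subset beats 28.

Open North only; minimum total cost 28.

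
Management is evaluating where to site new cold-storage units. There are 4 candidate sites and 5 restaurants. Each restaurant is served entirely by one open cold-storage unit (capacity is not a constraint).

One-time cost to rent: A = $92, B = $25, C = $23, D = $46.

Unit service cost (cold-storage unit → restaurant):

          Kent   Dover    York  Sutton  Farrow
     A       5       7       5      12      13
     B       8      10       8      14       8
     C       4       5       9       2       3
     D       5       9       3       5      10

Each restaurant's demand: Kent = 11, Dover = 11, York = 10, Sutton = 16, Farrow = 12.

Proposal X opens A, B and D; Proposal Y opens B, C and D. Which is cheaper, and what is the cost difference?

Proposal X: {A, B, D}: Kent→A 5·11=55, Dover→A 7·11=77, York→D 3·10=30, Sutton→D 5·16=80, Farrow→B 8·12=96. Service 338; fixed 163; total 501.
Proposal Y: {B, C, D}: Kent→C 4·11=44, Dover→C 5·11=55, York→D 3·10=30, Sutton→C 2·16=32, Farrow→C 3·12=36. Service 197; fixed 94; total 291.
Difference: |501 − 291| = 210.

Proposal Y is cheaper by 210.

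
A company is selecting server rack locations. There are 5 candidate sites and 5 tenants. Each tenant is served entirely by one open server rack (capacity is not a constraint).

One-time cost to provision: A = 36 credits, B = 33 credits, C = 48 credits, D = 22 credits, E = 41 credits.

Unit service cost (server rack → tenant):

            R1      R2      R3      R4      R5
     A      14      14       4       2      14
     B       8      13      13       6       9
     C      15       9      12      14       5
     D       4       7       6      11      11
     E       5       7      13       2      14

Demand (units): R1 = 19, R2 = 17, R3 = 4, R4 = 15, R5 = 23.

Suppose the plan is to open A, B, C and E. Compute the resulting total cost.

Each tenant is assigned to its cheapest site among the open ones.
{A, B, C, E}: R1→E 5·19=95, R2→E 7·17=119, R3→A 4·4=16, R4→A 2·15=30, R5→C 5·23=115. Service 375; fixed 158; total 533.

Total cost: 533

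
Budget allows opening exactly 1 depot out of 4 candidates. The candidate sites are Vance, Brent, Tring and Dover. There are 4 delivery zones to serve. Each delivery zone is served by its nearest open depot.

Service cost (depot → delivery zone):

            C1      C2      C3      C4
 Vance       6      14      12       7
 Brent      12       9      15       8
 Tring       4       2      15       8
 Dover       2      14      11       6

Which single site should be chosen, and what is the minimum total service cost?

Choose Tring only; total service cost 29.

With exactly 1 open, each delivery zone uses its cheapest among the chosen.
{Tring}: C1→Tring 4, C2→Tring 2, C3→Tring 15, C4→Tring 8. Service cost 29.
{Dover}: service cost 33
{Vance}: service cost 39
Among all 4 size-1 choices, {Tring} is lowest.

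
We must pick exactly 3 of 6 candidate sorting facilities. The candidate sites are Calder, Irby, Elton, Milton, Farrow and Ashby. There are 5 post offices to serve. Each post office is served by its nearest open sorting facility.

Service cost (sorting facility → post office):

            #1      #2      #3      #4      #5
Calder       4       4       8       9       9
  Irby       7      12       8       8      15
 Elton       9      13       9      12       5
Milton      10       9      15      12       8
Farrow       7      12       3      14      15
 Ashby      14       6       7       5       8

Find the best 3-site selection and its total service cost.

With exactly 3 open, each post office uses its cheapest among the chosen.
{Calder, Farrow, Ashby}: #1→Calder 4, #2→Calder 4, #3→Farrow 3, #4→Ashby 5, #5→Ashby 8. Service cost 24.
{Calder, Elton, Farrow}: service cost 25
{Calder, Elton, Ashby}: service cost 25
Among all 20 size-3 choices, {Calder, Farrow, Ashby} is lowest.

Choose Calder, Farrow and Ashby; total service cost 24.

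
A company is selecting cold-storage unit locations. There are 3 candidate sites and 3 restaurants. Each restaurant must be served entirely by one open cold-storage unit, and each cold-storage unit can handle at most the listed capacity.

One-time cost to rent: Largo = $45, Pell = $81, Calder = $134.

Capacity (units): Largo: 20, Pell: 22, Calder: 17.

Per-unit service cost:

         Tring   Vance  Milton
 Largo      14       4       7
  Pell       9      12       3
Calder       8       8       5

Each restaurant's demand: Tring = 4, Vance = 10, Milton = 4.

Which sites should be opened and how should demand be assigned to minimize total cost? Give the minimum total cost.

Minimum total cost: 169

Open {Largo}: Tring→Largo 14·4=56, Vance→Largo 4·10=40, Milton→Largo 7·4=28.
Loads: Largo carries 18/20. Service 124; fixed 45; total 169.
Next best feasible plan costs 214.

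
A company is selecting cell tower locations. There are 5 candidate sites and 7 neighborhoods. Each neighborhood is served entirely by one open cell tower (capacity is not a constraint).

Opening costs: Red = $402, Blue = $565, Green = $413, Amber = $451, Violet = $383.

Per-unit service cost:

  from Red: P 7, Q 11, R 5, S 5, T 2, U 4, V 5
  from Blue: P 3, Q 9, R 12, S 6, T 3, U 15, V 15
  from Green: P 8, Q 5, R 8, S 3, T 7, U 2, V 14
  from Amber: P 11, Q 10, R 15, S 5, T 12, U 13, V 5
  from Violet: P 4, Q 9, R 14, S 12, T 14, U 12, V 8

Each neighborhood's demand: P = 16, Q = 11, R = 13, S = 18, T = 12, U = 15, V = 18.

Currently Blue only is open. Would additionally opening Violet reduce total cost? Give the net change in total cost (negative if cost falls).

Current service cost with {Blue}: 942.
Adding Violet: each neighborhood re-picks its cheapest; new service cost 771, saving 171.
Extra fixed cost: 383. Net change = 383 − 171 = 212.
(Totals: 1507 → 1719.)

No — net change +212 (cost rises by 212).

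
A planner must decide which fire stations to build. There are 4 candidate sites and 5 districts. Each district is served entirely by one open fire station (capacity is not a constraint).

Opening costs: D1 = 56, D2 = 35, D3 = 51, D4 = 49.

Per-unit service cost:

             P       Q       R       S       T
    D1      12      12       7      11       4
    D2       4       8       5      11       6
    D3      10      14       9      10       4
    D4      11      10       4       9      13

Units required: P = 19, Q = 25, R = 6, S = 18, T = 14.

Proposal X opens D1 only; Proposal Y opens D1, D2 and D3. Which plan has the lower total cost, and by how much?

Proposal Y is cheaper by 196.

Proposal X: {D1}: P→D1 12·19=228, Q→D1 12·25=300, R→D1 7·6=42, S→D1 11·18=198, T→D1 4·14=56. Service 824; fixed 56; total 880.
Proposal Y: {D1, D2, D3}: P→D2 4·19=76, Q→D2 8·25=200, R→D2 5·6=30, S→D3 10·18=180, T→D1 4·14=56. Service 542; fixed 142; total 684.
Difference: |880 − 684| = 196.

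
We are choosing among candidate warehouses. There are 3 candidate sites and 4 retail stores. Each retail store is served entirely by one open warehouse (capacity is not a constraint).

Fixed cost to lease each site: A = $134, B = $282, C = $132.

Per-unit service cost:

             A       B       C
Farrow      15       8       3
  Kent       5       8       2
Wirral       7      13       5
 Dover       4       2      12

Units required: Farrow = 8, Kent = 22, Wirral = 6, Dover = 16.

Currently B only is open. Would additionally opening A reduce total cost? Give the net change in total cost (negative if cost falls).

No — net change +32 (cost rises by 32).

Current service cost with {B}: 350.
Adding A: each retail store re-picks its cheapest; new service cost 248, saving 102.
Extra fixed cost: 134. Net change = 134 − 102 = 32.
(Totals: 632 → 664.)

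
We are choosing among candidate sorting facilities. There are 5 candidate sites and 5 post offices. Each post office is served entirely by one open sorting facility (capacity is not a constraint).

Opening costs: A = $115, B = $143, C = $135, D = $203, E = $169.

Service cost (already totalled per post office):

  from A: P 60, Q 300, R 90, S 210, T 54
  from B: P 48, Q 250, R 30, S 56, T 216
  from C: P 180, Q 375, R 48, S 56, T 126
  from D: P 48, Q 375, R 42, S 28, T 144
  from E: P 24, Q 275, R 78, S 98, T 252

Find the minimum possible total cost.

Minimum total cost: 696

For any fixed open set, each post office goes to its cheapest open site; total = fixed + service.
{A, B}: P→B 48, Q→B 250, R→B 30, S→B 56, T→A 54. Service 438; fixed 258; total 696.
{B}: service 600 + fixed 143 = 743
{A, C}: service 518 + fixed 250 = 768
{A, B, C, D, E}: service 386 + fixed 765 = 1151
No other subset beats 696.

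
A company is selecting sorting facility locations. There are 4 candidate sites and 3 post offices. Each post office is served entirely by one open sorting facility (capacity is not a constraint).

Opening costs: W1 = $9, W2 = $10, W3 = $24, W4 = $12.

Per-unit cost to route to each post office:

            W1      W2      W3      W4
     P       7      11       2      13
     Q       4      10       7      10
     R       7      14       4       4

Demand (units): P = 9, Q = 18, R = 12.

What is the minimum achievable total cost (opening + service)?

For any fixed open set, each post office goes to its cheapest open site; total = fixed + service.
{W1, W3}: P→W3 2·9=18, Q→W1 4·18=72, R→W3 4·12=48. Service 138; fixed 33; total 171.
{W1, W2, W3}: P→W3 2·9=18, Q→W1 4·18=72, R→W3 4·12=48. Service 138; fixed 43; total 181.
{W1, W3, W4}: P→W3 2·9=18, Q→W1 4·18=72, R→W3 4·12=48. Service 138; fixed 45; total 183.
{W1, W2, W3, W4}: service 138 + fixed 55 = 193
No other subset beats 171.

Minimum total cost: 171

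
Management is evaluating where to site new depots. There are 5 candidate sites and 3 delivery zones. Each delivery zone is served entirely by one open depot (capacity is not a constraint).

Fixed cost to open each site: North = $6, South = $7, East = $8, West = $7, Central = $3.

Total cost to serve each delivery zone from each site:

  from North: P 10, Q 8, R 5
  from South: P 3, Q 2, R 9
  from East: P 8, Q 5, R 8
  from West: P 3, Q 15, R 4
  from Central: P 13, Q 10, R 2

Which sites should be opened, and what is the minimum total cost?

Open South and Central; minimum total cost 17.

For any fixed open set, each delivery zone goes to its cheapest open site; total = fixed + service.
{South, Central}: P→South 3, Q→South 2, R→Central 2. Service 7; fixed 10; total 17.
{South}: service 14 + fixed 7 = 21
{North, South}: service 10 + fixed 13 = 23
{North, South, East, West, Central}: P→South 3, Q→South 2, R→Central 2. Service 7; fixed 31; total 38.
No other subset beats 17.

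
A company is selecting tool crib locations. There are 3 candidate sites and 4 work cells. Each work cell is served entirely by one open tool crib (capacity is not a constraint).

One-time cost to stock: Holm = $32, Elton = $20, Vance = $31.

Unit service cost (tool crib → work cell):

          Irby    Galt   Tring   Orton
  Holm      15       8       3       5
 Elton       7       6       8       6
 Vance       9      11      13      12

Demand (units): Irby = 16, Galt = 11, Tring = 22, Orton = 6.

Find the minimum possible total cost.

For any fixed open set, each work cell goes to its cheapest open site; total = fixed + service.
{Holm, Elton}: Irby→Elton 7·16=112, Galt→Elton 6·11=66, Tring→Holm 3·22=66, Orton→Holm 5·6=30. Service 274; fixed 52; total 326.
{Holm, Elton, Vance}: service 274 + fixed 83 = 357
{Holm, Vance}: Irby→Vance 9·16=144, Galt→Holm 8·11=88, Tring→Holm 3·22=66, Orton→Holm 5·6=30. Service 328; fixed 63; total 391.
{Elton}: service 390 + fixed 20 = 410
No other subset beats 326.

Minimum total cost: 326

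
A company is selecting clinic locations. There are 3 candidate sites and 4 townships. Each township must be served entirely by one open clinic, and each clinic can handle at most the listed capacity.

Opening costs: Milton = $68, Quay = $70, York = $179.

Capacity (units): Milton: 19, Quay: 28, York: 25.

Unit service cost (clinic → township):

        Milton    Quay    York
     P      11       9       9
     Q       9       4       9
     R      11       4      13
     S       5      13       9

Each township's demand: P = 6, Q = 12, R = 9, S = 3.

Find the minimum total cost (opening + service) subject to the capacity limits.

Open {Milton, Quay}: P→Quay 9·6=54, Q→Quay 4·12=48, R→Quay 4·9=36, S→Milton 5·3=15.
Loads: Milton carries 3/19, Quay carries 27/28. Service 153; fixed 138; total 291.
Next best feasible plan costs 303.

Minimum total cost: 291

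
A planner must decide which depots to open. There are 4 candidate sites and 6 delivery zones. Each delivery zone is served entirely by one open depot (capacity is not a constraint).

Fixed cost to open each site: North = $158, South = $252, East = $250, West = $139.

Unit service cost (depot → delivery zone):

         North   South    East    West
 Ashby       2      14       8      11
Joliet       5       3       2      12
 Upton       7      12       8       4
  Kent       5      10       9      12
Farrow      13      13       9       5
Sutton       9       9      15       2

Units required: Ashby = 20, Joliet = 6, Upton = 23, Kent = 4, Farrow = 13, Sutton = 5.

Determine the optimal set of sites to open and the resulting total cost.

For any fixed open set, each delivery zone goes to its cheapest open site; total = fixed + service.
{North, West}: Ashby→North 2·20=40, Joliet→North 5·6=30, Upton→West 4·23=92, Kent→North 5·4=20, Farrow→West 5·13=65, Sutton→West 2·5=10. Service 257; fixed 297; total 554.
{North}: Ashby→North 2·20=40, Joliet→North 5·6=30, Upton→North 7·23=161, Kent→North 5·4=20, Farrow→North 13·13=169, Sutton→North 9·5=45. Service 465; fixed 158; total 623.
{West}: service 507 + fixed 139 = 646
{North, South, East, West}: service 239 + fixed 799 = 1038
(All 15 nonempty subsets were checked; North and West is lowest.)

Open North and West; minimum total cost 554.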